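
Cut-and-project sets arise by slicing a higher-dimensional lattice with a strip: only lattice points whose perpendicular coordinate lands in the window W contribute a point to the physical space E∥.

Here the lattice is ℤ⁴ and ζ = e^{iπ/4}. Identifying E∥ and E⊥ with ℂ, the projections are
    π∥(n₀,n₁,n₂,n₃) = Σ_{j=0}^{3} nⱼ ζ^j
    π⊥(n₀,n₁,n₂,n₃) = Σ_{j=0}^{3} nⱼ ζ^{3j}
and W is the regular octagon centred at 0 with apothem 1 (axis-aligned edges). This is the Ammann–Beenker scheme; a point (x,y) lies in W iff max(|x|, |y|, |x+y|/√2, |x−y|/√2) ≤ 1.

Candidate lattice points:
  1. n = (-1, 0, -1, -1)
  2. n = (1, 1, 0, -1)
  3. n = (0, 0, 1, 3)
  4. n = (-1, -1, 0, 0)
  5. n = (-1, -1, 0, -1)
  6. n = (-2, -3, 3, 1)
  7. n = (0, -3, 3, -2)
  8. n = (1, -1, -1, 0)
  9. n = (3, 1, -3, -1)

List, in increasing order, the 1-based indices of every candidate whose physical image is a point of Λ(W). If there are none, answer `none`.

2, 4

With ζ = e^{iπ/4} the internal vectors are ζ^0,ζ^3,ζ^6,ζ^9.
candidate 1: n = (-1, 0, -1, -1) → π⊥ ≈ (-1.70711, +0.29289); max(|x|,|y|,|x±y|/√2) = 1.70711 > 1 ⇒ ∉ W
candidate 2: n = (1, 1, 0, -1) → π⊥ ≈ (-0.41421, +0.00000); max(|x|,|y|,|x±y|/√2) = 0.41421 ≤ 1 ⇒ ∈ W
candidate 3: n = (0, 0, 1, 3) → π⊥ ≈ (+2.12132, +1.12132); max(|x|,|y|,|x±y|/√2) = 2.29289 > 1 ⇒ ∉ W
candidate 4: n = (-1, -1, 0, 0) → π⊥ ≈ (-0.29289, -0.70711); max(|x|,|y|,|x±y|/√2) = 0.70711 ≤ 1 ⇒ ∈ W
candidate 5: n = (-1, -1, 0, -1) → π⊥ ≈ (-1.00000, -1.41421); max(|x|,|y|,|x±y|/√2) = 1.70711 > 1 ⇒ ∉ W
candidate 6: n = (-2, -3, 3, 1) → π⊥ ≈ (+0.82843, -4.41421); max(|x|,|y|,|x±y|/√2) = 4.41421 > 1 ⇒ ∉ W
candidate 7: n = (0, -3, 3, -2) → π⊥ ≈ (+0.70711, -6.53553); max(|x|,|y|,|x±y|/√2) = 6.53553 > 1 ⇒ ∉ W
candidate 8: n = (1, -1, -1, 0) → π⊥ ≈ (+1.70711, +0.29289); max(|x|,|y|,|x±y|/√2) = 1.70711 > 1 ⇒ ∉ W
candidate 9: n = (3, 1, -3, -1) → π⊥ ≈ (+1.58579, +3.00000); max(|x|,|y|,|x±y|/√2) = 3.24264 > 1 ⇒ ∉ W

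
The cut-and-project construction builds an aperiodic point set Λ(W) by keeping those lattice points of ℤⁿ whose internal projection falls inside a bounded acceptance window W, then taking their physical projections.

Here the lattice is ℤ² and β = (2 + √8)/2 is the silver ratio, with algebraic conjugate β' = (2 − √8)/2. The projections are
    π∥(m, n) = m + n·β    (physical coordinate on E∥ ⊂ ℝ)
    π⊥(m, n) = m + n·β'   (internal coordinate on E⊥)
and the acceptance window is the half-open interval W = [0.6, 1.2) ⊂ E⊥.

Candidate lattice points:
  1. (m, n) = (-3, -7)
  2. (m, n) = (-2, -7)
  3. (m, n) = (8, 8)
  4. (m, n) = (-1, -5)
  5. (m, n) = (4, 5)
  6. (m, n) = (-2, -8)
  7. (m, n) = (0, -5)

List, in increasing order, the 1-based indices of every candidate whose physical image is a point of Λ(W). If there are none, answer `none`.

Numerically β ≈ 2.414214 and β' = −1/β ≈ -0.414214.
candidate 1: (m,n)=(-3,-7) → π∥ = -3-7·β ≈ -19.899495, π⊥ = -3-7·β' ≈ -0.100505 ∉ [0.6, 1.2) ⇒ out
candidate 2: (m,n)=(-2,-7) → π∥ = -2-7·β ≈ -18.899495, π⊥ = -2-7·β' ≈ 0.899495 ∈ [0.6, 1.2) ⇒ IN Λ
candidate 3: (m,n)=(8,8) → π∥ = 8+8·β ≈ 27.313708, π⊥ = 8+8·β' ≈ 4.686292 ∉ [0.6, 1.2) ⇒ out
candidate 4: (m,n)=(-1,-5) → π∥ = -1-5·β ≈ -13.071068, π⊥ = -1-5·β' ≈ 1.071068 ∈ [0.6, 1.2) ⇒ IN Λ
candidate 5: (m,n)=(4,5) → π∥ = 4+5·β ≈ 16.071068, π⊥ = 4+5·β' ≈ 1.928932 ∉ [0.6, 1.2) ⇒ out
candidate 6: (m,n)=(-2,-8) → π∥ = -2-8·β ≈ -21.313708, π⊥ = -2-8·β' ≈ 1.313708 ∉ [0.6, 1.2) ⇒ out
candidate 7: (m,n)=(0,-5) → π∥ = 0-5·β ≈ -12.071068, π⊥ = 0-5·β' ≈ 2.071068 ∉ [0.6, 1.2) ⇒ out

2, 4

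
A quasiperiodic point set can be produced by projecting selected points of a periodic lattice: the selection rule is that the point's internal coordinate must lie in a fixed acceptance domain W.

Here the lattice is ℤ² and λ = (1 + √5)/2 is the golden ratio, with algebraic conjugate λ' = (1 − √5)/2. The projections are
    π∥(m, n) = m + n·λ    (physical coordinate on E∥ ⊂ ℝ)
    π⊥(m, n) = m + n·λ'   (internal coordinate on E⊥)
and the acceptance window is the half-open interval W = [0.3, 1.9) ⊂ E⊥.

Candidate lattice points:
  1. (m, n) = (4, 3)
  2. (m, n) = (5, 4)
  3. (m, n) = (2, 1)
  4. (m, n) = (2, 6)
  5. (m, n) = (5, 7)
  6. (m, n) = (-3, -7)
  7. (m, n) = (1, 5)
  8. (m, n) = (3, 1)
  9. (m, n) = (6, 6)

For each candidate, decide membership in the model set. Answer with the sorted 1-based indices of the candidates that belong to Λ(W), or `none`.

λ' = (1−√5)/2 ≈ -0.61803.
[1] lift (4,3): star map gives 2.14590; window check 0.3 ≤ 2.14590 < 1.9 is false → out
[2] lift (5,4): star map gives 2.52786; window check 0.3 ≤ 2.52786 < 1.9 is false → out
[3] lift (2,1): star map gives 1.38197; window check 0.3 ≤ 1.38197 < 1.9 is true → IN Λ
[4] lift (2,6): star map gives -1.70820; window check 0.3 ≤ -1.70820 < 1.9 is false → out
[5] lift (5,7): star map gives 0.67376; window check 0.3 ≤ 0.67376 < 1.9 is true → IN Λ
[6] lift (-3,-7): star map gives 1.32624; window check 0.3 ≤ 1.32624 < 1.9 is true → IN Λ
[7] lift (1,5): star map gives -2.09017; window check 0.3 ≤ -2.09017 < 1.9 is false → out
[8] lift (3,1): star map gives 2.38197; window check 0.3 ≤ 2.38197 < 1.9 is false → out
[9] lift (6,6): star map gives 2.29180; window check 0.3 ≤ 2.29180 < 1.9 is false → out

3, 5, 6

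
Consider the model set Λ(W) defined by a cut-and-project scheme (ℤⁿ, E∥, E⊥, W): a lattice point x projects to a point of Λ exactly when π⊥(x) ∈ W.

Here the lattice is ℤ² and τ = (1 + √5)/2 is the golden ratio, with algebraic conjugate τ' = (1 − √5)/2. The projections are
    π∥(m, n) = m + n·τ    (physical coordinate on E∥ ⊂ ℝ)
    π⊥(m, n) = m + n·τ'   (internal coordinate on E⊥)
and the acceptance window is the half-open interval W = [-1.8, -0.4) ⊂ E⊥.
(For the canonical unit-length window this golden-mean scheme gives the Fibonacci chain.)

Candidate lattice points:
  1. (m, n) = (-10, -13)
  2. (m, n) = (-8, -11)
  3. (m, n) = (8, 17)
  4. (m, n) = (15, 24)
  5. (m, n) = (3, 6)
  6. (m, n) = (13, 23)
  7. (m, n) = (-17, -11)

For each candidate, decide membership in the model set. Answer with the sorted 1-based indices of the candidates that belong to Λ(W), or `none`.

2, 5, 6

Numerically τ ≈ 1.618034 and τ' = −1/τ ≈ -0.618034.
[1] lift (-10,-13): star map gives -1.965558; window check -1.8 ≤ -1.965558 < -0.4 is false → out
[2] lift (-8,-11): star map gives -1.201626; window check -1.8 ≤ -1.201626 < -0.4 is true → IN Λ
[3] lift (8,17): star map gives -2.506578; window check -1.8 ≤ -2.506578 < -0.4 is false → out
[4] lift (15,24): star map gives 0.167184; window check -1.8 ≤ 0.167184 < -0.4 is false → out
[5] lift (3,6): star map gives -0.708204; window check -1.8 ≤ -0.708204 < -0.4 is true → IN Λ
[6] lift (13,23): star map gives -1.214782; window check -1.8 ≤ -1.214782 < -0.4 is true → IN Λ
[7] lift (-17,-11): star map gives -10.201626; window check -1.8 ≤ -10.201626 < -0.4 is false → out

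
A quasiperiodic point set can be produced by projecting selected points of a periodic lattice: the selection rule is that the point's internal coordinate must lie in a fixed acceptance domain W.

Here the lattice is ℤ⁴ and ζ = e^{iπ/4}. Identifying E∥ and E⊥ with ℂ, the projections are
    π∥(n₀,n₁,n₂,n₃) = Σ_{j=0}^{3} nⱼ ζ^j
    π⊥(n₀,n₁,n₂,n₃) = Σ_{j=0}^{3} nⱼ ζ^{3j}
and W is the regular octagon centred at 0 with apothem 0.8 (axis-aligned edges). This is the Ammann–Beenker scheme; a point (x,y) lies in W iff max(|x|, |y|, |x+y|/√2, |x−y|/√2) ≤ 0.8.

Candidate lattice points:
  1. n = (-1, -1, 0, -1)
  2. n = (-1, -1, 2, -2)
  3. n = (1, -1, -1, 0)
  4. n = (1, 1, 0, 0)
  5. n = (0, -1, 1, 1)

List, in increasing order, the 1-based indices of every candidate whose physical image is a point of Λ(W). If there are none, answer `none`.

π⊥(n) = n₀ + n₁ζ³ + n₂ζ⁶ + n₃ζ⁹ where ζ = e^{iπ/4}.
candidate 1: n = (-1, -1, 0, -1) → π⊥ ≈ (-1.000000, -1.414214); max(|x|,|y|,|x±y|/√2) = 1.707107 > 0.8 ⇒ ∉ W
candidate 2: n = (-1, -1, 2, -2) → π⊥ ≈ (-1.707107, -4.121320); max(|x|,|y|,|x±y|/√2) = 4.121320 > 0.8 ⇒ ∉ W
candidate 3: n = (1, -1, -1, 0) → π⊥ ≈ (+1.707107, +0.292893); max(|x|,|y|,|x±y|/√2) = 1.707107 > 0.8 ⇒ ∉ W
candidate 4: n = (1, 1, 0, 0) → π⊥ ≈ (+0.292893, +0.707107); max(|x|,|y|,|x±y|/√2) = 0.707107 ≤ 0.8 ⇒ ∈ W
candidate 5: n = (0, -1, 1, 1) → π⊥ ≈ (+1.414214, -1.000000); max(|x|,|y|,|x±y|/√2) = 1.707107 > 0.8 ⇒ ∉ W

4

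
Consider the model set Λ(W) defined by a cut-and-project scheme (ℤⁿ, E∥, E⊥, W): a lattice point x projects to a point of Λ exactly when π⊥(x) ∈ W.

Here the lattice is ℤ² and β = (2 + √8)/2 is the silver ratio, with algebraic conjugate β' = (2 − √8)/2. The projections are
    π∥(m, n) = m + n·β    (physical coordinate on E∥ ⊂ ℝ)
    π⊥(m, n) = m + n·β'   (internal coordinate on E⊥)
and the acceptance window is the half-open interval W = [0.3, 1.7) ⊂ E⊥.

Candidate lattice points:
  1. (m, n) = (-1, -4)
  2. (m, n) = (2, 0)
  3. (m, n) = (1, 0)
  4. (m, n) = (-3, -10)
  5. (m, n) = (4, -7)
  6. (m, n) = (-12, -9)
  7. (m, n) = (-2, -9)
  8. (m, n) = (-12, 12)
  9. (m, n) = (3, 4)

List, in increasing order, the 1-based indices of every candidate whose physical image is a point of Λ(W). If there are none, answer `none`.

β' = (2−√8)/2 ≈ -0.4142.
candidate 1: (m,n)=(-1,-4) → π∥ = -1-4·β ≈ -10.6569, π⊥ = -1-4·β' ≈ 0.6569 ∈ [0.3, 1.7) ⇒ IN Λ
candidate 2: (m,n)=(2,0) → π∥ = 2+0·β ≈ 2.0000, π⊥ = 2+0·β' ≈ 2.0000 ∉ [0.3, 1.7) ⇒ out
candidate 3: (m,n)=(1,0) → π∥ = 1+0·β ≈ 1.0000, π⊥ = 1+0·β' ≈ 1.0000 ∈ [0.3, 1.7) ⇒ IN Λ
candidate 4: (m,n)=(-3,-10) → π∥ = -3-10·β ≈ -27.1421, π⊥ = -3-10·β' ≈ 1.1421 ∈ [0.3, 1.7) ⇒ IN Λ
candidate 5: (m,n)=(4,-7) → π∥ = 4-7·β ≈ -12.8995, π⊥ = 4-7·β' ≈ 6.8995 ∉ [0.3, 1.7) ⇒ out
candidate 6: (m,n)=(-12,-9) → π∥ = -12-9·β ≈ -33.7279, π⊥ = -12-9·β' ≈ -8.2721 ∉ [0.3, 1.7) ⇒ out
candidate 7: (m,n)=(-2,-9) → π∥ = -2-9·β ≈ -23.7279, π⊥ = -2-9·β' ≈ 1.7279 ∉ [0.3, 1.7) ⇒ out
candidate 8: (m,n)=(-12,12) → π∥ = -12+12·β ≈ 16.9706, π⊥ = -12+12·β' ≈ -16.9706 ∉ [0.3, 1.7) ⇒ out
candidate 9: (m,n)=(3,4) → π∥ = 3+4·β ≈ 12.6569, π⊥ = 3+4·β' ≈ 1.3431 ∈ [0.3, 1.7) ⇒ IN Λ

1, 3, 4, 9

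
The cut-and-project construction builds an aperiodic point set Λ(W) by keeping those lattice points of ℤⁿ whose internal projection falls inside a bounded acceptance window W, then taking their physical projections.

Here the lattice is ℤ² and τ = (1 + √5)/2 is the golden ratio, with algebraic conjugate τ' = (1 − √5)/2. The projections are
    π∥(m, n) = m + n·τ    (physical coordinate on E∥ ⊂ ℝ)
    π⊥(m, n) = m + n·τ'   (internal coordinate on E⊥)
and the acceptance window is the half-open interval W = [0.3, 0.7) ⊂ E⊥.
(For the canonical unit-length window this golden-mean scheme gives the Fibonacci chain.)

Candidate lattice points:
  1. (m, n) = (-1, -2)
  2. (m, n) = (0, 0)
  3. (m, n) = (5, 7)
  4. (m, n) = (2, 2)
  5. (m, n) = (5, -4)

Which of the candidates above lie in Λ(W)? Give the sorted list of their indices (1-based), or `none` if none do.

3

Numerically τ ≈ 1.61803 and τ' = −1/τ ≈ -0.61803.
#1 (-1,-2): internal coord -1 + (-2)·τ' = +0.23607; +0.23607 ∉ [0.3, 0.7) → out
#2 (0,0): internal coord 0 + (0)·τ' = +0.00000; +0.00000 ∉ [0.3, 0.7) → out
#3 (5,7): internal coord 5 + (7)·τ' = +0.67376; +0.67376 ∈ [0.3, 0.7) → IN Λ
#4 (2,2): internal coord 2 + (2)·τ' = +0.76393; +0.76393 ∉ [0.3, 0.7) → out
#5 (5,-4): internal coord 5 + (-4)·τ' = +7.47214; +7.47214 ∉ [0.3, 0.7) → out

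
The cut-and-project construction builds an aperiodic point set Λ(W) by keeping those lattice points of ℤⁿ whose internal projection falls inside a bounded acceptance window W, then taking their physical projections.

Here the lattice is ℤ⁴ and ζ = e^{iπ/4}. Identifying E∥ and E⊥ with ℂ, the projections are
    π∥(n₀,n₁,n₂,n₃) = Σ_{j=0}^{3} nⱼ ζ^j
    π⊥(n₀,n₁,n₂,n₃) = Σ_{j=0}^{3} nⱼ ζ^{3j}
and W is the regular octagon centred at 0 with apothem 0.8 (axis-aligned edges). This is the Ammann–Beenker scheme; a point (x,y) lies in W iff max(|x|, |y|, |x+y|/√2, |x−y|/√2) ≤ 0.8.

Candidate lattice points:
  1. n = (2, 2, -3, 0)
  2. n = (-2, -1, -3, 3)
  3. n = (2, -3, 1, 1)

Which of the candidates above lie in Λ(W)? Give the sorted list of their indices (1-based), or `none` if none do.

π⊥(n) = n₀ + n₁ζ³ + n₂ζ⁶ + n₃ζ⁹ where ζ = e^{iπ/4}.
candidate 1: n = (2, 2, -3, 0) → π⊥ ≈ (+0.58579, +4.41421); max(|x|,|y|,|x±y|/√2) = 4.41421 > 0.8 ⇒ ∉ W
candidate 2: n = (-2, -1, -3, 3) → π⊥ ≈ (+0.82843, +4.41421); max(|x|,|y|,|x±y|/√2) = 4.41421 > 0.8 ⇒ ∉ W
candidate 3: n = (2, -3, 1, 1) → π⊥ ≈ (+4.82843, -2.41421); max(|x|,|y|,|x±y|/√2) = 5.12132 > 0.8 ⇒ ∉ W

none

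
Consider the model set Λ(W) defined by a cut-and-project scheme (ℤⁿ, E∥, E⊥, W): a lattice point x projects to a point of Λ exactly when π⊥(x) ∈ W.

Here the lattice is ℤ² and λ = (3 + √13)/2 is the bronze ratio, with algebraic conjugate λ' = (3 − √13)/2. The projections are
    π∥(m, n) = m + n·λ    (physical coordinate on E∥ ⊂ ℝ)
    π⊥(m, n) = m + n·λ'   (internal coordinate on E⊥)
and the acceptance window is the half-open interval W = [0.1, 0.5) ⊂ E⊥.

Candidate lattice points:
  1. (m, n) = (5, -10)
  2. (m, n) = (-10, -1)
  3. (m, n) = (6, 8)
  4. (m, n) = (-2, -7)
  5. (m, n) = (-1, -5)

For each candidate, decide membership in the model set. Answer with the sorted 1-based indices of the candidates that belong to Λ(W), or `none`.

Numerically λ ≈ 3.30278 and λ' = −1/λ ≈ -0.30278.
candidate 1: (m,n)=(5,-10) → π∥ = 5-10·λ ≈ -28.02776, π⊥ = 5-10·λ' ≈ 8.02776 ∉ [0.1, 0.5) ⇒ out
candidate 2: (m,n)=(-10,-1) → π∥ = -10-1·λ ≈ -13.30278, π⊥ = -10-1·λ' ≈ -9.69722 ∉ [0.1, 0.5) ⇒ out
candidate 3: (m,n)=(6,8) → π∥ = 6+8·λ ≈ 32.42221, π⊥ = 6+8·λ' ≈ 3.57779 ∉ [0.1, 0.5) ⇒ out
candidate 4: (m,n)=(-2,-7) → π∥ = -2-7·λ ≈ -25.11943, π⊥ = -2-7·λ' ≈ 0.11943 ∈ [0.1, 0.5) ⇒ IN Λ
candidate 5: (m,n)=(-1,-5) → π∥ = -1-5·λ ≈ -17.51388, π⊥ = -1-5·λ' ≈ 0.51388 ∉ [0.1, 0.5) ⇒ out

4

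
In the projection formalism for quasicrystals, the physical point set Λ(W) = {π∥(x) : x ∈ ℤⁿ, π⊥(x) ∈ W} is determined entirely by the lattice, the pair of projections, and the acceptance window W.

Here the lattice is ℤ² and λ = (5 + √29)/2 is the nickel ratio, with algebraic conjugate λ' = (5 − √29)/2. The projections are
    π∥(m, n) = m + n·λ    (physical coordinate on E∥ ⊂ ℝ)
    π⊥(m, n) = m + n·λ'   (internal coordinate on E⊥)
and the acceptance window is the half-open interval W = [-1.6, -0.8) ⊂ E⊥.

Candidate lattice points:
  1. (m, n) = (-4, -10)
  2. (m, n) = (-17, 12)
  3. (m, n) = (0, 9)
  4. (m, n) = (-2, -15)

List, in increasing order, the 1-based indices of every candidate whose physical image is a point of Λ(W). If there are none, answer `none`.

Numerically λ ≈ 5.1926 and λ' = −1/λ ≈ -0.1926.
#1 (-4,-10): internal coord -4 + (-10)·λ' = -2.0742; -2.0742 ∉ [-1.6, -0.8) → out
#2 (-17,12): internal coord -17 + (12)·λ' = -19.3110; -19.3110 ∉ [-1.6, -0.8) → out
#3 (0,9): internal coord 0 + (9)·λ' = -1.7332; -1.7332 ∉ [-1.6, -0.8) → out
#4 (-2,-15): internal coord -2 + (-15)·λ' = +0.8887; +0.8887 ∉ [-1.6, -0.8) → out

none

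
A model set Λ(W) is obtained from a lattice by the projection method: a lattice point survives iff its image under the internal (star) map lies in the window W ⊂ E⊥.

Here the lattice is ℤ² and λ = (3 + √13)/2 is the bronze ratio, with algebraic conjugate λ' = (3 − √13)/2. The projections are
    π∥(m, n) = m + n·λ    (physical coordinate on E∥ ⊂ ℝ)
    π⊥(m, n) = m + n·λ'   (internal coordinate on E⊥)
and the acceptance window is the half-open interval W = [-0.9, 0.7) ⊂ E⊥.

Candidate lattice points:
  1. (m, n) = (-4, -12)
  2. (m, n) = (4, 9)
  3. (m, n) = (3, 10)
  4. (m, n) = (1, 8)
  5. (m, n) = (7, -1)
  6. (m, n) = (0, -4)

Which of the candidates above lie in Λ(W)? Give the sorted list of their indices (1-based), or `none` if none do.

1, 3

λ' = (3−√13)/2 ≈ -0.3028.
#1 (-4,-12): internal coord -4 + (-12)·λ' = -0.3667; -0.3667 ∈ [-0.9, 0.7) → IN Λ
#2 (4,9): internal coord 4 + (9)·λ' = +1.2750; +1.2750 ∉ [-0.9, 0.7) → out
#3 (3,10): internal coord 3 + (10)·λ' = -0.0278; -0.0278 ∈ [-0.9, 0.7) → IN Λ
#4 (1,8): internal coord 1 + (8)·λ' = -1.4222; -1.4222 ∉ [-0.9, 0.7) → out
#5 (7,-1): internal coord 7 + (-1)·λ' = +7.3028; +7.3028 ∉ [-0.9, 0.7) → out
#6 (0,-4): internal coord 0 + (-4)·λ' = +1.2111; +1.2111 ∉ [-0.9, 0.7) → out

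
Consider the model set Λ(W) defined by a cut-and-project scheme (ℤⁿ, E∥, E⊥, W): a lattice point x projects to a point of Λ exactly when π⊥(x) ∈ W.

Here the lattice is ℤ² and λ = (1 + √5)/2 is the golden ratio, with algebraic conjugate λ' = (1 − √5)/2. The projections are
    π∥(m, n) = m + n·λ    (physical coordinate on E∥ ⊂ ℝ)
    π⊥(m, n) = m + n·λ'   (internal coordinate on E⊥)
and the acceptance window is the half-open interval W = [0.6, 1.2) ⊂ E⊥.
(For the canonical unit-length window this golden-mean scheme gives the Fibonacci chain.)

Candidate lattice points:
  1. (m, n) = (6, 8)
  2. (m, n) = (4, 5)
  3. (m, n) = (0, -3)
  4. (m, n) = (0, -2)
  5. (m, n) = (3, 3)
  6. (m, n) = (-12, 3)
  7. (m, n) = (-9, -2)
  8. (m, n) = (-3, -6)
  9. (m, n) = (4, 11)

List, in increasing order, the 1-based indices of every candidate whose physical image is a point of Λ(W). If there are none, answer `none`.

Compute λ' = (1−√5)/2 = -0.6180, so π⊥(m,n) = m -0.6180·n.
[1] lift (6,8): star map gives 1.0557; window check 0.6 ≤ 1.0557 < 1.2 is true → IN Λ
[2] lift (4,5): star map gives 0.9098; window check 0.6 ≤ 0.9098 < 1.2 is true → IN Λ
[3] lift (0,-3): star map gives 1.8541; window check 0.6 ≤ 1.8541 < 1.2 is false → out
[4] lift (0,-2): star map gives 1.2361; window check 0.6 ≤ 1.2361 < 1.2 is false → out
[5] lift (3,3): star map gives 1.1459; window check 0.6 ≤ 1.1459 < 1.2 is true → IN Λ
[6] lift (-12,3): star map gives -13.8541; window check 0.6 ≤ -13.8541 < 1.2 is false → out
[7] lift (-9,-2): star map gives -7.7639; window check 0.6 ≤ -7.7639 < 1.2 is false → out
[8] lift (-3,-6): star map gives 0.7082; window check 0.6 ≤ 0.7082 < 1.2 is true → IN Λ
[9] lift (4,11): star map gives -2.7984; window check 0.6 ≤ -2.7984 < 1.2 is false → out

1, 2, 5, 8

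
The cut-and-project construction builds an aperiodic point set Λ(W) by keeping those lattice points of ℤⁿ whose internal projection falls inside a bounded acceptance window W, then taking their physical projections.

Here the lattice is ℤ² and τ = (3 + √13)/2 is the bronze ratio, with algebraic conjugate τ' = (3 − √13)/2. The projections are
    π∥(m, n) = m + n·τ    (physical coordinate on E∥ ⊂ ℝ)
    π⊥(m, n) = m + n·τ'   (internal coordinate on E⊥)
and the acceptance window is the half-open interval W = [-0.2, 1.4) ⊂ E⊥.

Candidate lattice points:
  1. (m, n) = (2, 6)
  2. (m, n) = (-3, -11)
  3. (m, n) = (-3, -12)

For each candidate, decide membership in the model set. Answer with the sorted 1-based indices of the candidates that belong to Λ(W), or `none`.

Numerically τ ≈ 3.30278 and τ' = −1/τ ≈ -0.30278.
#1 (2,6): internal coord 2 + (6)·τ' = +0.18335; +0.18335 ∈ [-0.2, 1.4) → IN Λ
#2 (-3,-11): internal coord -3 + (-11)·τ' = +0.33053; +0.33053 ∈ [-0.2, 1.4) → IN Λ
#3 (-3,-12): internal coord -3 + (-12)·τ' = +0.63331; +0.63331 ∈ [-0.2, 1.4) → IN Λ

1, 2, 3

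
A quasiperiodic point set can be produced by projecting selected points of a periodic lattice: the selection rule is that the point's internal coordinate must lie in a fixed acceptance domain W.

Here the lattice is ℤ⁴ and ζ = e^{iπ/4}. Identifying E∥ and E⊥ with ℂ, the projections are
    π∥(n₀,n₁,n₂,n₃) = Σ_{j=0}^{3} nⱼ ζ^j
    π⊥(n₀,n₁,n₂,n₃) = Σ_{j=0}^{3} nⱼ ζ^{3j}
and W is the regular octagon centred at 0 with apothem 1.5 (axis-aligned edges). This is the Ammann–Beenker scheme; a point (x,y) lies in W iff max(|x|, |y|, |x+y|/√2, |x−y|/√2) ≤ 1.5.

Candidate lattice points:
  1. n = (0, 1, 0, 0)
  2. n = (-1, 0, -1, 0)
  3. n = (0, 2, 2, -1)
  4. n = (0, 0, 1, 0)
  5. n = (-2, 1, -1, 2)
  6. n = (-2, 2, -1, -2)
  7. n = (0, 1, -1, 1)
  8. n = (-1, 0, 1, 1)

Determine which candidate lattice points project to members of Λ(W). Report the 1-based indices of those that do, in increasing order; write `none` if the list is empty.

1, 2, 4, 8

Internal map: ζ^{3j} for j=0..3 gives (1,0), (−√2/2,√2/2), (0,−1), (√2/2,√2/2).
#1 (0, 1, 0, 0): internal (-0.7071, 0.7071); octagon support 1.0000 vs apothem 1.5 → ∈ W
#2 (-1, 0, -1, 0): internal (-1.0000, 1.0000); octagon support 1.4142 vs apothem 1.5 → ∈ W
#3 (0, 2, 2, -1): internal (-2.1213, -1.2929); octagon support 2.4142 vs apothem 1.5 → ∉ W
#4 (0, 0, 1, 0): internal (0.0000, -1.0000); octagon support 1.0000 vs apothem 1.5 → ∈ W
#5 (-2, 1, -1, 2): internal (-1.2929, 3.1213); octagon support 3.1213 vs apothem 1.5 → ∉ W
#6 (-2, 2, -1, -2): internal (-4.8284, 1.0000); octagon support 4.8284 vs apothem 1.5 → ∉ W
#7 (0, 1, -1, 1): internal (0.0000, 2.4142); octagon support 2.4142 vs apothem 1.5 → ∉ W
#8 (-1, 0, 1, 1): internal (-0.2929, -0.2929); octagon support 0.4142 vs apothem 1.5 → ∈ W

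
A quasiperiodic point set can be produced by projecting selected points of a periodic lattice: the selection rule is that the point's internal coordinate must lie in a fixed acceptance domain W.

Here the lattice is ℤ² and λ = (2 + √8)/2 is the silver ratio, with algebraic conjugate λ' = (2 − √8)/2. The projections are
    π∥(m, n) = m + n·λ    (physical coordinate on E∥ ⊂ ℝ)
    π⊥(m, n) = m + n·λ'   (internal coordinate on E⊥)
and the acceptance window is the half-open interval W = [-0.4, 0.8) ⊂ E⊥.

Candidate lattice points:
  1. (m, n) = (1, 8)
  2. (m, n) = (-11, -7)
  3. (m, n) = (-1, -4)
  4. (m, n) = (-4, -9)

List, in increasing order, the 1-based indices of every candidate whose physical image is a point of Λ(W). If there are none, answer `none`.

Compute λ' = (2−√8)/2 = -0.41421, so π⊥(m,n) = m -0.41421·n.
candidate 1: (m,n)=(1,8) → π∥ = 1+8·λ ≈ 20.31371, π⊥ = 1+8·λ' ≈ -2.31371 ∉ [-0.4, 0.8) ⇒ out
candidate 2: (m,n)=(-11,-7) → π∥ = -11-7·λ ≈ -27.89949, π⊥ = -11-7·λ' ≈ -8.10051 ∉ [-0.4, 0.8) ⇒ out
candidate 3: (m,n)=(-1,-4) → π∥ = -1-4·λ ≈ -10.65685, π⊥ = -1-4·λ' ≈ 0.65685 ∈ [-0.4, 0.8) ⇒ IN Λ
candidate 4: (m,n)=(-4,-9) → π∥ = -4-9·λ ≈ -25.72792, π⊥ = -4-9·λ' ≈ -0.27208 ∈ [-0.4, 0.8) ⇒ IN Λ

3, 4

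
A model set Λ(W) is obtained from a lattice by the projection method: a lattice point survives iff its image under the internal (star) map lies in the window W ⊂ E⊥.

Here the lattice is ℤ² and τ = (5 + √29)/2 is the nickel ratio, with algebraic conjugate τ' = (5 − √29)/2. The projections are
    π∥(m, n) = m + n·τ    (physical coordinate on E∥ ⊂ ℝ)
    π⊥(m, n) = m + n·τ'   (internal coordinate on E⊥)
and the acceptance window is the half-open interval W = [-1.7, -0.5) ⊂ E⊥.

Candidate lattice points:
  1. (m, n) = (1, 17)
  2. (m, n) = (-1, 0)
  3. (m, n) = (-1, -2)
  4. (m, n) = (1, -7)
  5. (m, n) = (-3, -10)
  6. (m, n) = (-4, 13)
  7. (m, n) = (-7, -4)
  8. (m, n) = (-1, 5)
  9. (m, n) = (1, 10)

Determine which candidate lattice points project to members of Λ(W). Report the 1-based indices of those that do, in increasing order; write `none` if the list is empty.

2, 3, 5, 9

Numerically τ ≈ 5.192582 and τ' = −1/τ ≈ -0.192582.
[1] lift (1,17): star map gives -2.273901; window check -1.7 ≤ -2.273901 < -0.5 is false → out
[2] lift (-1,0): star map gives -1.000000; window check -1.7 ≤ -1.000000 < -0.5 is true → IN Λ
[3] lift (-1,-2): star map gives -0.614835; window check -1.7 ≤ -0.614835 < -0.5 is true → IN Λ
[4] lift (1,-7): star map gives 2.348077; window check -1.7 ≤ 2.348077 < -0.5 is false → out
[5] lift (-3,-10): star map gives -1.074176; window check -1.7 ≤ -1.074176 < -0.5 is true → IN Λ
[6] lift (-4,13): star map gives -6.503571; window check -1.7 ≤ -6.503571 < -0.5 is false → out
[7] lift (-7,-4): star map gives -6.229670; window check -1.7 ≤ -6.229670 < -0.5 is false → out
[8] lift (-1,5): star map gives -1.962912; window check -1.7 ≤ -1.962912 < -0.5 is false → out
[9] lift (1,10): star map gives -0.925824; window check -1.7 ≤ -0.925824 < -0.5 is true → IN Λ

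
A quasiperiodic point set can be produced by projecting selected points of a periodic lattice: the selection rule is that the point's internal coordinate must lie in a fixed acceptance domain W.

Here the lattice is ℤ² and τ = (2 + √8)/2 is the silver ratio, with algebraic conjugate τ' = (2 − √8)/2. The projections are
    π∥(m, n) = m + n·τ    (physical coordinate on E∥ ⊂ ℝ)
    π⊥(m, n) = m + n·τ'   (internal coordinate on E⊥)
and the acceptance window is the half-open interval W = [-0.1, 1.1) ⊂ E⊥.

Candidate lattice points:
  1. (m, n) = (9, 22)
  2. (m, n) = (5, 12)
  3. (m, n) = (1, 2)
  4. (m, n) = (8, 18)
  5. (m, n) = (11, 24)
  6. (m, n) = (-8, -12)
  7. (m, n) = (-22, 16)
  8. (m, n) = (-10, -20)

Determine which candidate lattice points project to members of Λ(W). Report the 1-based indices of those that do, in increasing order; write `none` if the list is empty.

Numerically τ ≈ 2.41421 and τ' = −1/τ ≈ -0.41421.
[1] lift (9,22): star map gives -0.11270; window check -0.1 ≤ -0.11270 < 1.1 is false → out
[2] lift (5,12): star map gives 0.02944; window check -0.1 ≤ 0.02944 < 1.1 is true → IN Λ
[3] lift (1,2): star map gives 0.17157; window check -0.1 ≤ 0.17157 < 1.1 is true → IN Λ
[4] lift (8,18): star map gives 0.54416; window check -0.1 ≤ 0.54416 < 1.1 is true → IN Λ
[5] lift (11,24): star map gives 1.05887; window check -0.1 ≤ 1.05887 < 1.1 is true → IN Λ
[6] lift (-8,-12): star map gives -3.02944; window check -0.1 ≤ -3.02944 < 1.1 is false → out
[7] lift (-22,16): star map gives -28.62742; window check -0.1 ≤ -28.62742 < 1.1 is false → out
[8] lift (-10,-20): star map gives -1.71573; window check -0.1 ≤ -1.71573 < 1.1 is false → out

2, 3, 4, 5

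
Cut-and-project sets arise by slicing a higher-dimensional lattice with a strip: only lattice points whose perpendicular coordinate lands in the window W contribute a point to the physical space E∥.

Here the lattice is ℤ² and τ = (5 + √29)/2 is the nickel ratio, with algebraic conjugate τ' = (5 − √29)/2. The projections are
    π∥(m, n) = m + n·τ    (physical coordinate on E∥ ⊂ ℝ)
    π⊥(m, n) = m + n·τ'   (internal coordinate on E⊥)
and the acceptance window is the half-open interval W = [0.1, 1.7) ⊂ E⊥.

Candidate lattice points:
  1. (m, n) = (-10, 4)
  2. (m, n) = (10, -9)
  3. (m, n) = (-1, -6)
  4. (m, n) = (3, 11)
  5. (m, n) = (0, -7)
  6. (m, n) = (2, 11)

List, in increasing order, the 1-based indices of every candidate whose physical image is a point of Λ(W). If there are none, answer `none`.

3, 4, 5

τ' = (5−√29)/2 ≈ -0.19258.
candidate 1: (m,n)=(-10,4) → π∥ = -10+4·τ ≈ 10.77033, π⊥ = -10+4·τ' ≈ -10.77033 ∉ [0.1, 1.7) ⇒ out
candidate 2: (m,n)=(10,-9) → π∥ = 10-9·τ ≈ -36.73324, π⊥ = 10-9·τ' ≈ 11.73324 ∉ [0.1, 1.7) ⇒ out
candidate 3: (m,n)=(-1,-6) → π∥ = -1-6·τ ≈ -32.15549, π⊥ = -1-6·τ' ≈ 0.15549 ∈ [0.1, 1.7) ⇒ IN Λ
candidate 4: (m,n)=(3,11) → π∥ = 3+11·τ ≈ 60.11841, π⊥ = 3+11·τ' ≈ 0.88159 ∈ [0.1, 1.7) ⇒ IN Λ
candidate 5: (m,n)=(0,-7) → π∥ = 0-7·τ ≈ -36.34808, π⊥ = 0-7·τ' ≈ 1.34808 ∈ [0.1, 1.7) ⇒ IN Λ
candidate 6: (m,n)=(2,11) → π∥ = 2+11·τ ≈ 59.11841, π⊥ = 2+11·τ' ≈ -0.11841 ∉ [0.1, 1.7) ⇒ out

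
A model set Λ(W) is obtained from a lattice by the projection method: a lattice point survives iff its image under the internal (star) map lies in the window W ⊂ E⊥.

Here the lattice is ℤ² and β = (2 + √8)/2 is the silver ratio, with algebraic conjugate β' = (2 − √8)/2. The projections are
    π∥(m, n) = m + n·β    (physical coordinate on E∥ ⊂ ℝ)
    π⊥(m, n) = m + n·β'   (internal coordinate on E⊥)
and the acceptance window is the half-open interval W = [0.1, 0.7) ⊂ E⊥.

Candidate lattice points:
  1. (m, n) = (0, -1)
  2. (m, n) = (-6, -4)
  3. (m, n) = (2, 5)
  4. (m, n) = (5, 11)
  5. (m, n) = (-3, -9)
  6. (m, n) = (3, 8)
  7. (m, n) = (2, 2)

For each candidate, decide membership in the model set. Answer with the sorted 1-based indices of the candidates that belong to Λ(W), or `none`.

β' = (2−√8)/2 ≈ -0.41421.
#1 (0,-1): internal coord 0 + (-1)·β' = +0.41421; +0.41421 ∈ [0.1, 0.7) → IN Λ
#2 (-6,-4): internal coord -6 + (-4)·β' = -4.34315; -4.34315 ∉ [0.1, 0.7) → out
#3 (2,5): internal coord 2 + (5)·β' = -0.07107; -0.07107 ∉ [0.1, 0.7) → out
#4 (5,11): internal coord 5 + (11)·β' = +0.44365; +0.44365 ∈ [0.1, 0.7) → IN Λ
#5 (-3,-9): internal coord -3 + (-9)·β' = +0.72792; +0.72792 ∉ [0.1, 0.7) → out
#6 (3,8): internal coord 3 + (8)·β' = -0.31371; -0.31371 ∉ [0.1, 0.7) → out
#7 (2,2): internal coord 2 + (2)·β' = +1.17157; +1.17157 ∉ [0.1, 0.7) → out

1, 4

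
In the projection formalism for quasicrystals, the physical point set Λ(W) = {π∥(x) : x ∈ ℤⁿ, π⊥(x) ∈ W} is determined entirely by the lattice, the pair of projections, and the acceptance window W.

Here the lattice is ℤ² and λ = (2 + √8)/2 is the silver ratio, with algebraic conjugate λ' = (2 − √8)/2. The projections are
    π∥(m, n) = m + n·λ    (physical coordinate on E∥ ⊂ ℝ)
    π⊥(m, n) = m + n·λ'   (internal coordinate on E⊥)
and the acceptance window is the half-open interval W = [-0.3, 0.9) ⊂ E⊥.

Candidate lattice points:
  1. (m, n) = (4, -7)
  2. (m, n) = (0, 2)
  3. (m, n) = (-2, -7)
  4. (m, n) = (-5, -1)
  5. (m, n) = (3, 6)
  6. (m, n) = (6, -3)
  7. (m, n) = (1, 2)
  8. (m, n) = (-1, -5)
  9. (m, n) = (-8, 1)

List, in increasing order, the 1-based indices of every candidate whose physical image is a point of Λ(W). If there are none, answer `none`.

λ' = (2−√8)/2 ≈ -0.41421.
candidate 1: (m,n)=(4,-7) → π∥ = 4-7·λ ≈ -12.89949, π⊥ = 4-7·λ' ≈ 6.89949 ∉ [-0.3, 0.9) ⇒ out
candidate 2: (m,n)=(0,2) → π∥ = 0+2·λ ≈ 4.82843, π⊥ = 0+2·λ' ≈ -0.82843 ∉ [-0.3, 0.9) ⇒ out
candidate 3: (m,n)=(-2,-7) → π∥ = -2-7·λ ≈ -18.89949, π⊥ = -2-7·λ' ≈ 0.89949 ∈ [-0.3, 0.9) ⇒ IN Λ
candidate 4: (m,n)=(-5,-1) → π∥ = -5-1·λ ≈ -7.41421, π⊥ = -5-1·λ' ≈ -4.58579 ∉ [-0.3, 0.9) ⇒ out
candidate 5: (m,n)=(3,6) → π∥ = 3+6·λ ≈ 17.48528, π⊥ = 3+6·λ' ≈ 0.51472 ∈ [-0.3, 0.9) ⇒ IN Λ
candidate 6: (m,n)=(6,-3) → π∥ = 6-3·λ ≈ -1.24264, π⊥ = 6-3·λ' ≈ 7.24264 ∉ [-0.3, 0.9) ⇒ out
candidate 7: (m,n)=(1,2) → π∥ = 1+2·λ ≈ 5.82843, π⊥ = 1+2·λ' ≈ 0.17157 ∈ [-0.3, 0.9) ⇒ IN Λ
candidate 8: (m,n)=(-1,-5) → π∥ = -1-5·λ ≈ -13.07107, π⊥ = -1-5·λ' ≈ 1.07107 ∉ [-0.3, 0.9) ⇒ out
candidate 9: (m,n)=(-8,1) → π∥ = -8+1·λ ≈ -5.58579, π⊥ = -8+1·λ' ≈ -8.41421 ∉ [-0.3, 0.9) ⇒ out

3, 5, 7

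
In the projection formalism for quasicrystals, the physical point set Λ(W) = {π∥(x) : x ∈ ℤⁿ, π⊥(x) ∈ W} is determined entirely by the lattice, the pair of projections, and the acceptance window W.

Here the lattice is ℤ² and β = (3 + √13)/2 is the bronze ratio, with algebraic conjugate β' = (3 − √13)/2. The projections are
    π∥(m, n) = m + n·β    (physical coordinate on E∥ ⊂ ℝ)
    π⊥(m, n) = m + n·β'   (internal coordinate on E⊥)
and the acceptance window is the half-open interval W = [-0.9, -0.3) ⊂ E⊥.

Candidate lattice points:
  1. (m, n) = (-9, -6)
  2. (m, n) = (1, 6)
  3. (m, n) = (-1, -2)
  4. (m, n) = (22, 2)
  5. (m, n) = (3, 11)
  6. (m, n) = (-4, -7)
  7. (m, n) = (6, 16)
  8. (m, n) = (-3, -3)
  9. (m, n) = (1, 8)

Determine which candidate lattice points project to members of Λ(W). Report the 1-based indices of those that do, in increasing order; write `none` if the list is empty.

β' = (3−√13)/2 ≈ -0.302776.
[1] lift (-9,-6): star map gives -7.183346; window check -0.9 ≤ -7.183346 < -0.3 is false → out
[2] lift (1,6): star map gives -0.816654; window check -0.9 ≤ -0.816654 < -0.3 is true → IN Λ
[3] lift (-1,-2): star map gives -0.394449; window check -0.9 ≤ -0.394449 < -0.3 is true → IN Λ
[4] lift (22,2): star map gives 21.394449; window check -0.9 ≤ 21.394449 < -0.3 is false → out
[5] lift (3,11): star map gives -0.330532; window check -0.9 ≤ -0.330532 < -0.3 is true → IN Λ
[6] lift (-4,-7): star map gives -1.880571; window check -0.9 ≤ -1.880571 < -0.3 is false → out
[7] lift (6,16): star map gives 1.155590; window check -0.9 ≤ 1.155590 < -0.3 is false → out
[8] lift (-3,-3): star map gives -2.091673; window check -0.9 ≤ -2.091673 < -0.3 is false → out
[9] lift (1,8): star map gives -1.422205; window check -0.9 ≤ -1.422205 < -0.3 is false → out

2, 3, 5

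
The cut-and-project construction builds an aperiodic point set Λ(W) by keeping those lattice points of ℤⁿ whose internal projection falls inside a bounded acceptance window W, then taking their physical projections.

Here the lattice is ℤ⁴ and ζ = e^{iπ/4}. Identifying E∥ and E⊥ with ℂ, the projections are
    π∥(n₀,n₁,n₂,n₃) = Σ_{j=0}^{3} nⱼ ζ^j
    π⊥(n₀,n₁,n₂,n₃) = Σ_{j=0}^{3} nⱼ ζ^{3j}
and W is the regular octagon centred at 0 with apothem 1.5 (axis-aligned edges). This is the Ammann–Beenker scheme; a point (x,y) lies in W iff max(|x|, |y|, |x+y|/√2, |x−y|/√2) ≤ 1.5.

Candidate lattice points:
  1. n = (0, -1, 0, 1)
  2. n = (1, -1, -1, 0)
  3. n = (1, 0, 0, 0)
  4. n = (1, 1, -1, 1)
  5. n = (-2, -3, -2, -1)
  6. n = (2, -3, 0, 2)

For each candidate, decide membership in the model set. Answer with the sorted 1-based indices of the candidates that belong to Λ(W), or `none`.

With ζ = e^{iπ/4} the internal vectors are ζ^0,ζ^3,ζ^6,ζ^9.
#1 (0, -1, 0, 1): internal (1.414214, 0.000000); octagon support 1.414214 vs apothem 1.5 → ∈ W
#2 (1, -1, -1, 0): internal (1.707107, 0.292893); octagon support 1.707107 vs apothem 1.5 → ∉ W
#3 (1, 0, 0, 0): internal (1.000000, 0.000000); octagon support 1.000000 vs apothem 1.5 → ∈ W
#4 (1, 1, -1, 1): internal (1.000000, 2.414214); octagon support 2.414214 vs apothem 1.5 → ∉ W
#5 (-2, -3, -2, -1): internal (-0.585786, -0.828427); octagon support 1.000000 vs apothem 1.5 → ∈ W
#6 (2, -3, 0, 2): internal (5.535534, -0.707107); octagon support 5.535534 vs apothem 1.5 → ∉ W

1, 3, 5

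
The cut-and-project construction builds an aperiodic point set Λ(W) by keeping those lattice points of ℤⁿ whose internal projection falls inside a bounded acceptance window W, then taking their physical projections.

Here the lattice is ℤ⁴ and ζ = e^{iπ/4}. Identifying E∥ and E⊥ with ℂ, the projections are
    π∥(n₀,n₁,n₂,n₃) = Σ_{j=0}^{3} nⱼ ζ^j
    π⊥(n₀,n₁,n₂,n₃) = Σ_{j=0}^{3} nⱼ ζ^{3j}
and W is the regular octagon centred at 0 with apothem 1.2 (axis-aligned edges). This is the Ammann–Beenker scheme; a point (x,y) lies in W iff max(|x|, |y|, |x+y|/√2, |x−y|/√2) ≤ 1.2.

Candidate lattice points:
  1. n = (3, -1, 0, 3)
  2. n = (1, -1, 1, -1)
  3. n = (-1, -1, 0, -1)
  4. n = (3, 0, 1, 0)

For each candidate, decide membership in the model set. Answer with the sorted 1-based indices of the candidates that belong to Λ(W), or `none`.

none

π⊥(n) = n₀ + n₁ζ³ + n₂ζ⁶ + n₃ζ⁹ where ζ = e^{iπ/4}.
candidate 1: n = (3, -1, 0, 3) → π⊥ ≈ (+5.828427, +1.414214); max(|x|,|y|,|x±y|/√2) = 5.828427 > 1.2 ⇒ ∉ W
candidate 2: n = (1, -1, 1, -1) → π⊥ ≈ (+1.000000, -2.414214); max(|x|,|y|,|x±y|/√2) = 2.414214 > 1.2 ⇒ ∉ W
candidate 3: n = (-1, -1, 0, -1) → π⊥ ≈ (-1.000000, -1.414214); max(|x|,|y|,|x±y|/√2) = 1.707107 > 1.2 ⇒ ∉ W
candidate 4: n = (3, 0, 1, 0) → π⊥ ≈ (+3.000000, -1.000000); max(|x|,|y|,|x±y|/√2) = 3.000000 > 1.2 ⇒ ∉ W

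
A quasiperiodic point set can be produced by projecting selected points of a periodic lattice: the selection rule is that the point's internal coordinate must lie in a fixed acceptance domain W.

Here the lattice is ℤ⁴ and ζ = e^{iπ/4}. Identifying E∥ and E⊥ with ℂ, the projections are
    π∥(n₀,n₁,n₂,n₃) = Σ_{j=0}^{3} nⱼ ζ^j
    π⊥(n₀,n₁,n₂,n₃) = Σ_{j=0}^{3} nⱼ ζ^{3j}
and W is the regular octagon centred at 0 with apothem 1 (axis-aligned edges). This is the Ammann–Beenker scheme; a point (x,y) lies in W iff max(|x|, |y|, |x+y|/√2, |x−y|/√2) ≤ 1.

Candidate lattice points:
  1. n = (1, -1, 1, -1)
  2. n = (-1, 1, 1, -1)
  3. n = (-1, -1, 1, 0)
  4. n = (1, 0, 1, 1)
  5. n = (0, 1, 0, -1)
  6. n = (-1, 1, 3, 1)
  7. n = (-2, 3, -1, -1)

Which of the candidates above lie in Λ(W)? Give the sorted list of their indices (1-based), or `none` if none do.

π⊥(n) = n₀ + n₁ζ³ + n₂ζ⁶ + n₃ζ⁹ where ζ = e^{iπ/4}.
#1 (1, -1, 1, -1): internal (1.00000, -2.41421); octagon support 2.41421 vs apothem 1 → ∉ W
#2 (-1, 1, 1, -1): internal (-2.41421, -1.00000); octagon support 2.41421 vs apothem 1 → ∉ W
#3 (-1, -1, 1, 0): internal (-0.29289, -1.70711); octagon support 1.70711 vs apothem 1 → ∉ W
#4 (1, 0, 1, 1): internal (1.70711, -0.29289); octagon support 1.70711 vs apothem 1 → ∉ W
#5 (0, 1, 0, -1): internal (-1.41421, 0.00000); octagon support 1.41421 vs apothem 1 → ∉ W
#6 (-1, 1, 3, 1): internal (-1.00000, -1.58579); octagon support 1.82843 vs apothem 1 → ∉ W
#7 (-2, 3, -1, -1): internal (-4.82843, 2.41421); octagon support 5.12132 vs apothem 1 → ∉ W

none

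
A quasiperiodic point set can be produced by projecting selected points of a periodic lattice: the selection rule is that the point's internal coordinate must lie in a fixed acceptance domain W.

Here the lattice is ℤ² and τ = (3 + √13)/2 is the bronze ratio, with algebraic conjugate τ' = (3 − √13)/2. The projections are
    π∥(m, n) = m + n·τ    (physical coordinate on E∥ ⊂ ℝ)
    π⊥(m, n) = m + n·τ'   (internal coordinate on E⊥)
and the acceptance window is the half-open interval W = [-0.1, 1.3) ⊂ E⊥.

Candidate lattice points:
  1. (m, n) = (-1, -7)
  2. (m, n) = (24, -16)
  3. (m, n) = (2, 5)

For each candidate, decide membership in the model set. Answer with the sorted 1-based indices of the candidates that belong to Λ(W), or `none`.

Compute τ' = (3−√13)/2 = -0.302776, so π⊥(m,n) = m -0.302776·n.
candidate 1: (m,n)=(-1,-7) → π∥ = -1-7·τ ≈ -24.119429, π⊥ = -1-7·τ' ≈ 1.119429 ∈ [-0.1, 1.3) ⇒ IN Λ
candidate 2: (m,n)=(24,-16) → π∥ = 24-16·τ ≈ -28.844410, π⊥ = 24-16·τ' ≈ 28.844410 ∉ [-0.1, 1.3) ⇒ out
candidate 3: (m,n)=(2,5) → π∥ = 2+5·τ ≈ 18.513878, π⊥ = 2+5·τ' ≈ 0.486122 ∈ [-0.1, 1.3) ⇒ IN Λ

1, 3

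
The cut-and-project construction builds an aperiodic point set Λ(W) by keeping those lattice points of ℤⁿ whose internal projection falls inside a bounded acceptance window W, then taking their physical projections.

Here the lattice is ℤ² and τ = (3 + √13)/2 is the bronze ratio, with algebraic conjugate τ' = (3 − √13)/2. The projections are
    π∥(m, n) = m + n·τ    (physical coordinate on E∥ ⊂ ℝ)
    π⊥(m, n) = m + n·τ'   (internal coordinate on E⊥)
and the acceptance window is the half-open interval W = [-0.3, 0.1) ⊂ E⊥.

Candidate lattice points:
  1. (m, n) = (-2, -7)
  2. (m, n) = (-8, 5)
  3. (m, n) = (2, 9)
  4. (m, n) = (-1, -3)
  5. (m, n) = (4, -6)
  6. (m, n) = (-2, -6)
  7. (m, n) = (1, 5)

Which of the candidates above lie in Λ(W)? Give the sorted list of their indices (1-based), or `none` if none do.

4, 6

Compute τ' = (3−√13)/2 = -0.3028, so π⊥(m,n) = m -0.3028·n.
[1] lift (-2,-7): star map gives 0.1194; window check -0.3 ≤ 0.1194 < 0.1 is false → out
[2] lift (-8,5): star map gives -9.5139; window check -0.3 ≤ -9.5139 < 0.1 is false → out
[3] lift (2,9): star map gives -0.7250; window check -0.3 ≤ -0.7250 < 0.1 is false → out
[4] lift (-1,-3): star map gives -0.0917; window check -0.3 ≤ -0.0917 < 0.1 is true → IN Λ
[5] lift (4,-6): star map gives 5.8167; window check -0.3 ≤ 5.8167 < 0.1 is false → out
[6] lift (-2,-6): star map gives -0.1833; window check -0.3 ≤ -0.1833 < 0.1 is true → IN Λ
[7] lift (1,5): star map gives -0.5139; window check -0.3 ≤ -0.5139 < 0.1 is false → out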